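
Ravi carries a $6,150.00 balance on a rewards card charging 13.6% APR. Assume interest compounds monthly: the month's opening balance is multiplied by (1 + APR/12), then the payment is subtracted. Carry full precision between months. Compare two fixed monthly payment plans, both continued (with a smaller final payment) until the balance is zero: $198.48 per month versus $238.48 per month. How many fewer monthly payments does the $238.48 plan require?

8 fewer payments

Monthly rate r = 13.6%/12 = 1.13333% = 0.0113333.
At $198.48/mo: n = ⌈−ln(1 − rB₀/P)/ln(1+r)⌉ = 39 payments (last $76.67); total interest = total paid − $6,150.00 = $1,468.91.
At $238.48/mo: 31 payments (last $161.15); total interest $1,165.55.
Payments saved = 39 − 31 = 8.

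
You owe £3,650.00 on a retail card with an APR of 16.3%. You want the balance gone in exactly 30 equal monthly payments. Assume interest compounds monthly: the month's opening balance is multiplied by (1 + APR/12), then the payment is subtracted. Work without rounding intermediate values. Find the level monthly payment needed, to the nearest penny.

£148.95

Monthly rate r = 16.3%/12 = 1.35833% = 0.0135833.
Level-payment amortization: P = B₀·r / (1 − (1+r)^(−n)) = 3650.00·0.0135833 / (1 − 1.01358^(−30)).
Denominator 1 − (1+r)^(−30) = 0.332861231.
P = 49.5792 / 0.332861231 ≈ 148.95.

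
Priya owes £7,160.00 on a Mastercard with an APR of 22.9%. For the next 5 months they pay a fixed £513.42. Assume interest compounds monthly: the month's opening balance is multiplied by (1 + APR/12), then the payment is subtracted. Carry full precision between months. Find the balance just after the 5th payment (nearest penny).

£5,202.80

Monthly rate r = 22.9%/12 = 1.90833% = 0.0190833.
Each month: B ← B·(1+r) − £513.42.
Month 1: interest £136.64; balance after payment £6,783.22.
Month 2: interest £129.45; balance after payment £6,399.24.
Month 3: interest £122.12; balance after payment £6,007.94.
Month 4: interest £114.65; balance after payment £5,609.17.
Month 5: interest £107.04; balance after payment £5,202.80.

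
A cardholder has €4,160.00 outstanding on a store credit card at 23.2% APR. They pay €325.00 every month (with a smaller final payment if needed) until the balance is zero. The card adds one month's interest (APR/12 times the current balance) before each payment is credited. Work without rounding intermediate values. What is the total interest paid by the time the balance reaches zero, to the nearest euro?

€666

Monthly rate r = 23.2%/12 = 1.93333% = 0.0193333.
Payoff takes n = ⌈−ln(1 − rB₀/P)/ln(1+r)⌉ = ⌈14.847⌉ = 15 payments; the last is €275.80.
Total paid = 14·€325.00 + €275.80 = €4,825.80.
Total interest = total paid − principal = €4,825.80 − €4,160.00 = €665.80.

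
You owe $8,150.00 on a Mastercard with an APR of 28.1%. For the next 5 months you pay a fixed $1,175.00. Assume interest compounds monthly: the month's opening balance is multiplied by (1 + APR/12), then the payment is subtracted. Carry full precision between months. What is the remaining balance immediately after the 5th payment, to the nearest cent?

$2,993.31

Monthly rate r = 28.1%/12 = 2.34167% = 0.0234167.
Each month: B ← B·(1+r) − $1,175.00.
Month 1: interest $190.85; balance after payment $7,165.85.
Month 2: interest $167.80; balance after payment $6,158.65.
Month 3: interest $144.21; balance after payment $5,127.86.
Month 4: interest $120.08; balance after payment $4,072.94.
Month 5: interest $95.37; balance after payment $2,993.31.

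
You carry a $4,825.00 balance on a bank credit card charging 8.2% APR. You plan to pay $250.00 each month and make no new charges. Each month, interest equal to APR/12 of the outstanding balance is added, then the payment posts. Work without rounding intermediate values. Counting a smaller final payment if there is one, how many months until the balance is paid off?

21 months

Monthly rate r = 8.2%/12 = 0.683333% = 0.00683333.
Recurrence: B ← B·(1+r) − $250.00.
Month 1: interest $32.97; balance after payment $4,607.97.
Month 2: interest $31.49; balance after payment $4,389.46.
Closed form: n = −ln(1 − rB₀/P)/ln(1+r) = −ln(0.86812)/ln(1.00683) ≈ 20.768, so the balance reaches zero during payment 21.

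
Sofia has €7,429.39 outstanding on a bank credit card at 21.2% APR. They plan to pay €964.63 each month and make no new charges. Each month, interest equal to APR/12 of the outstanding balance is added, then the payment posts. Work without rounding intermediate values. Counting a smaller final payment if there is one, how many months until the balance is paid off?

Monthly rate r = 21.2%/12 = 1.76667% = 0.0176667.
Recurrence: B ← B·(1+r) − €964.63.
Month 1: interest €131.25; balance after payment €6,596.01.
Month 2: interest €116.53; balance after payment €5,747.91.
Closed form: n = −ln(1 − rB₀/P)/ln(1+r) = −ln(0.86393)/ln(1.01767) ≈ 8.352, so the balance reaches zero during payment 9.

9 months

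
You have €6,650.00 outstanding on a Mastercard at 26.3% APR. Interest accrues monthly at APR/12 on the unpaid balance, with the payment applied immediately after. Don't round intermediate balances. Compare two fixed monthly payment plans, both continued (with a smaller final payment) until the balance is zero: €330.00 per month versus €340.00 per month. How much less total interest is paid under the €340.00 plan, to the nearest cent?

€91.70

Monthly rate r = 26.3%/12 = 2.19167% = 0.0219167.
At €330.00/mo: n = ⌈−ln(1 − rB₀/P)/ln(1+r)⌉ = 27 payments (last €291.07); total interest = total paid − €6,650.00 = €2,221.07.
At €340.00/mo: 26 payments (last €279.37); total interest €2,129.37.
Interest saved = €2,221.07 − €2,129.37 = €91.70.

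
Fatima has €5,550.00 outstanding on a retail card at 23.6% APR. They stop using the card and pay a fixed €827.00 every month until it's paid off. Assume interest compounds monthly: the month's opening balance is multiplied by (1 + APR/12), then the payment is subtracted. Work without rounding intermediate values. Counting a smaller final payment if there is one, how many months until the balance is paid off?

8 months

Monthly rate r = 23.6%/12 = 1.96667% = 0.0196667.
Recurrence: B ← B·(1+r) − €827.00.
Month 1: interest €109.15; balance after payment €4,832.15.
Month 2: interest €95.03; balance after payment €4,100.18.
Closed form: n = −ln(1 − rB₀/P)/ln(1+r) = −ln(0.86802)/ln(1.01967) ≈ 7.268, so the balance reaches zero during payment 8.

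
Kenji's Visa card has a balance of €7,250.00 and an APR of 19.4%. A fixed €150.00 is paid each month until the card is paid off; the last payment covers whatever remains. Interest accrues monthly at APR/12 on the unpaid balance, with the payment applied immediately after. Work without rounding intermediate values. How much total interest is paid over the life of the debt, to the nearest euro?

Monthly rate r = 19.4%/12 = 1.61667% = 0.0161667.
Payoff takes n = ⌈−ln(1 − rB₀/P)/ln(1+r)⌉ = ⌈94.807⌉ = 95 payments; the last is €121.29.
Total paid = 94·€150.00 + €121.29 = €14,221.29.
Total interest = total paid − principal = €14,221.29 − €7,250.00 = €6,971.29.

€6,971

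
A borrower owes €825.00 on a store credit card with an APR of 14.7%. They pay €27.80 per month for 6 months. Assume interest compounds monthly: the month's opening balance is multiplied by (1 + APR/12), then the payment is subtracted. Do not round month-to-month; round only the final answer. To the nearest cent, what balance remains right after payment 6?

Monthly rate r = 14.7%/12 = 1.225% = 0.01225.
Each month: B ← B·(1+r) − €27.80.
Month 1: interest €10.11; balance after payment €807.31.
Month 2: interest €9.89; balance after payment €789.40.
Month 3: interest €9.67; balance after payment €771.27.
Month 4: interest €9.45; balance after payment €752.91.
Month 5: interest €9.22; balance after payment €734.34.
Month 6: interest €9.00; balance after payment €715.53.

€715.53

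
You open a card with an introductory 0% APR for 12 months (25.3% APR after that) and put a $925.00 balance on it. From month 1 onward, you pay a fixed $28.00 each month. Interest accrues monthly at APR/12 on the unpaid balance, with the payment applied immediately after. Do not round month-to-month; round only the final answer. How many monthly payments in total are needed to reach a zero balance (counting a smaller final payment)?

41 payments

Promo months 1–12 at r₀ = 0%/12 = 0; months 13+ at r₁ = 25.3%/12 = 0.0210833.
After month 12 (no interest yet): B = $925.00 − 12·$28.00 = $589.00.
Then at r₁ with $28.00/mo: n₂ = −ln(1 − r₁·B/P)/ln(1+r₁) ≈ 28.09 → 29 more payments.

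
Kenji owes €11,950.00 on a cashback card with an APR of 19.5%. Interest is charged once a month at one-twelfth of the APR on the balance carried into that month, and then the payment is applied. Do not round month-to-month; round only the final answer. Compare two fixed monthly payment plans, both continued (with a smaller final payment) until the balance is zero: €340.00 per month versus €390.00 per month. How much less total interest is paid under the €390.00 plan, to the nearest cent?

€1,187.87

Monthly rate r = 19.5%/12 = 1.625% = 0.01625.
At €340.00/mo: n = ⌈−ln(1 − rB₀/P)/ln(1+r)⌉ = 53 payments (last €178.20); total interest = total paid − €11,950.00 = €5,908.20.
At €390.00/mo: 43 payments (last €290.33); total interest €4,720.33.
Interest saved = €5,908.20 − €4,720.33 = €1,187.87.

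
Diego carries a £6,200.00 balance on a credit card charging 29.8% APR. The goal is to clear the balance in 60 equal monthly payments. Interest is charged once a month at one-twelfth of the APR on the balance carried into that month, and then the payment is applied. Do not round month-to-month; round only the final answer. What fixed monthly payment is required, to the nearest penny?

Monthly rate r = 29.8%/12 = 2.48333% = 0.0248333.
Level-payment amortization: P = B₀·r / (1 − (1+r)^(−n)) = 6200.00·0.0248333 / (1 − 1.02483^(−60)).
Denominator 1 − (1+r)^(−60) = 0.770487977.
P = 153.967 / 0.770487977 ≈ 199.83.

£199.83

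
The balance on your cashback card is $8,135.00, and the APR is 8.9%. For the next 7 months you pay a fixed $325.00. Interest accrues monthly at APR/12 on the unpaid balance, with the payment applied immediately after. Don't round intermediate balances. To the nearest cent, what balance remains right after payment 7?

Monthly rate r = 8.9%/12 = 0.741667% = 0.00741667.
Each month: B ← B·(1+r) − $325.00.
Month 1: interest $60.33; balance after payment $7,870.33.
Month 2: interest $58.37; balance after payment $7,603.71.
Month 3: interest $56.39; balance after payment $7,335.10.
Month 4: interest $54.40; balance after payment $7,064.50.
Month 5: interest $52.40; balance after payment $6,791.90.
Month 6: interest $50.37; balance after payment $6,517.27.
Month 7: interest $48.34; balance after payment $6,240.61.

$6,240.61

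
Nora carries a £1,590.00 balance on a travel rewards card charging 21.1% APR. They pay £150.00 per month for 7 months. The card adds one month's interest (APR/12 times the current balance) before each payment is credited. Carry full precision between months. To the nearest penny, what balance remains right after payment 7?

Monthly rate r = 21.1%/12 = 1.75833% = 0.0175833.
Each month: B ← B·(1+r) − £150.00.
Month 1: interest £27.96; balance after payment £1,467.96.
Month 2: interest £25.81; balance after payment £1,343.77.
Month 3: interest £23.63; balance after payment £1,217.40.
Month 4: interest £21.41; balance after payment £1,088.80.
Month 5: interest £19.14; balance after payment £957.95.
Month 6: interest £16.84; balance after payment £824.79.
Month 7: interest £14.50; balance after payment £689.29.

£689.29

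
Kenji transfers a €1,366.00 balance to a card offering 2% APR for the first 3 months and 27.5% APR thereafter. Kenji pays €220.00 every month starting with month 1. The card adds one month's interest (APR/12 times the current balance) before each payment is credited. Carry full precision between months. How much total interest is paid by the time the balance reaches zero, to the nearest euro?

Promo months 1–3 at r₀ = 2%/12 = 0.00166667; months 4+ at r₁ = 27.5%/12 = 0.0229167.
After month 3: iterate B ← B·(1+r₀) − €220.00 for 3 months → €711.74.
Then at r₁ with €220.00/mo: n₂ = −ln(1 − r₁·B/P)/ln(1+r₁) ≈ 3.40 → 4 more payments.
Total paid = 6·€220.00 + €88.55 = €1,408.55; interest = €1,408.55 − €1,366.00 = €42.55.

€43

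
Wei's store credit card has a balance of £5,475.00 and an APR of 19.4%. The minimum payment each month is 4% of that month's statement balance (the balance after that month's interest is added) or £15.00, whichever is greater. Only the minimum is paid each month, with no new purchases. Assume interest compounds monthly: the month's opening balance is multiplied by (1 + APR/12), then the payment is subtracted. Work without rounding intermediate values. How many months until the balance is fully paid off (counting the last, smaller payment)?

141 months

Monthly rate r = 19.4%/12 = 1.61667% = 0.0161667.
While 4% of the post-interest balance exceeds £15.00, each month B ← (B·(1+r))·(1 − 0.04), i.e. B shrinks by the factor (1+r)·0.96 = 0.97552.
This holds for months 1–109. Entering month 110 the balance is £367.39; 4% of the post-interest balance is now below £15.00, so the flat £15.00 minimum applies from here.
From month 110 a fixed £15.00 at rate r clears £367.39 in 32 more payments. Total: 109 + 32 = 141 months.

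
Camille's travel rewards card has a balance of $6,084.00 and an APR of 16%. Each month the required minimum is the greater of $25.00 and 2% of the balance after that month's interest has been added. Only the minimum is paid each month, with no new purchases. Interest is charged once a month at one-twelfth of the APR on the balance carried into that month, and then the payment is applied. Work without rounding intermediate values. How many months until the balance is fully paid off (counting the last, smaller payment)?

Monthly rate r = 16%/12 = 1.33333% = 0.0133333.
While 2% of the post-interest balance exceeds $25.00, each month B ← (B·(1+r))·(1 − 0.02), i.e. B shrinks by the factor (1+r)·0.98 = 0.99307.
This holds for months 1–230. Entering month 231 the balance is $1,228.07; 2% of the post-interest balance is now below $25.00, so the flat $25.00 minimum applies from here.
From month 231 a fixed $25.00 at rate r clears $1,228.07 in 81 more payments. Total: 230 + 81 = 311 months.

311 months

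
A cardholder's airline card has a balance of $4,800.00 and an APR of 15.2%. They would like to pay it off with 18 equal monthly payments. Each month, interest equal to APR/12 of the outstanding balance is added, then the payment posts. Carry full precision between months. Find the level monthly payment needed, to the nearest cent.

Monthly rate r = 15.2%/12 = 1.26667% = 0.0126667.
Level-payment amortization: P = B₀·r / (1 − (1+r)^(−n)) = 4800.00·0.0126667 / (1 − 1.01267^(−18)).
Denominator 1 − (1+r)^(−18) = 0.202734937.
P = 60.8 / 0.202734937 ≈ 299.90.

$299.90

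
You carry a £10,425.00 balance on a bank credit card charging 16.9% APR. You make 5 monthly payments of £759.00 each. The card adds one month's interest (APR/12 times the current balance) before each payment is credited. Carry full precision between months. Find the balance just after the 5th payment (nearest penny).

Monthly rate r = 16.9%/12 = 1.40833% = 0.0140833.
Each month: B ← B·(1+r) − £759.00.
Month 1: interest £146.82; balance after payment £9,812.82.
Month 2: interest £138.20; balance after payment £9,192.02.
Month 3: interest £129.45; balance after payment £8,562.47.
Month 4: interest £120.59; balance after payment £7,924.06.
Month 5: interest £111.60; balance after payment £7,276.66.

£7,276.66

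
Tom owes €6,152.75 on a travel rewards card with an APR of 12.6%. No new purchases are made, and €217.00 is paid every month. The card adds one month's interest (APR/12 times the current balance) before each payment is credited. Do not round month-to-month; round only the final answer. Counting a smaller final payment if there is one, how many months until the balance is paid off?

34 months

Monthly rate r = 12.6%/12 = 1.05% = 0.0105.
Recurrence: B ← B·(1+r) − €217.00.
Month 1: interest €64.60; balance after payment €6,000.35.
Month 2: interest €63.00; balance after payment €5,846.36.
Closed form: n = −ln(1 − rB₀/P)/ln(1+r) = −ln(0.70229)/ln(1.0105) ≈ 33.835, so the balance reaches zero during payment 34.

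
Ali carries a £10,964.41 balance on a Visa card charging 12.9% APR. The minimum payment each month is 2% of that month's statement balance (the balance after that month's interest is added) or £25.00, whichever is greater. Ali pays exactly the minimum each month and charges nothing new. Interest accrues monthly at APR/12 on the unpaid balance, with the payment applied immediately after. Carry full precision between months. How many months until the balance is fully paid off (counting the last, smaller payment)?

Monthly rate r = 12.9%/12 = 1.075% = 0.01075.
While 2% of the post-interest balance exceeds £25.00, each month B ← (B·(1+r))·(1 − 0.02), i.e. B shrinks by the factor (1+r)·0.98 = 0.99054.
This holds for months 1–230. Entering month 231 the balance is £1,230.40; 2% of the post-interest balance is now below £25.00, so the flat £25.00 minimum applies from here.
From month 231 a fixed £25.00 at rate r clears £1,230.40 in 71 more payments. Total: 230 + 71 = 301 months.

301 months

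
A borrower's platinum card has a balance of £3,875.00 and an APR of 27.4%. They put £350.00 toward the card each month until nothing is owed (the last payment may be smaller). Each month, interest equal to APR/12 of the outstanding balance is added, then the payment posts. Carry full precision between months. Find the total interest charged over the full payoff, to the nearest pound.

£643

Monthly rate r = 27.4%/12 = 2.28333% = 0.0228333.
Payoff takes n = ⌈−ln(1 − rB₀/P)/ln(1+r)⌉ = ⌈12.908⌉ = 13 payments; the last is £318.15.
Total paid = 12·£350.00 + £318.15 = £4,518.15.
Total interest = total paid − principal = £4,518.15 − £3,875.00 = £643.15.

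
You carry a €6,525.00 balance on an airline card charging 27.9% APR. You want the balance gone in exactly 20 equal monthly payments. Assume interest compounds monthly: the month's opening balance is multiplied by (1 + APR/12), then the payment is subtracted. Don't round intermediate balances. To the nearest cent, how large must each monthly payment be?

€411.67

Monthly rate r = 27.9%/12 = 2.325% = 0.02325.
Level-payment amortization: P = B₀·r / (1 − (1+r)^(−n)) = 6525.00·0.02325 / (1 − 1.02325^(−20)).
Denominator 1 − (1+r)^(−20) = 0.368512245.
P = 151.706 / 0.368512245 ≈ 411.67.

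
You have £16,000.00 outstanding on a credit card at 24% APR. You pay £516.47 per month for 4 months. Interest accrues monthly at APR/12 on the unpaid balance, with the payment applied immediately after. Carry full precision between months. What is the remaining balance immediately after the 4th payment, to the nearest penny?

Monthly rate r = 24%/12 = 2% = 0.02.
Each month: B ← B·(1+r) − £516.47.
Month 1: interest £320.00; balance after payment £15,803.53.
Month 2: interest £316.07; balance after payment £15,603.13.
Month 3: interest £312.06; balance after payment £15,398.72.
Month 4: interest £307.97; balance after payment £15,190.23.

£15,190.23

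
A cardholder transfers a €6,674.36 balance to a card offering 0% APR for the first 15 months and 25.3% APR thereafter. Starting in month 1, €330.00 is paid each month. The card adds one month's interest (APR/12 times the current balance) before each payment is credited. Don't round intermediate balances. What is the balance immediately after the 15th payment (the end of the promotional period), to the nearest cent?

Promo months 1–15 at r₀ = 0%/12 = 0; months 16+ at r₁ = 25.3%/12 = 0.0210833.
After month 15 (no interest yet): B = €6,674.36 − 15·€330.00 = €1,724.36.

€1,724.36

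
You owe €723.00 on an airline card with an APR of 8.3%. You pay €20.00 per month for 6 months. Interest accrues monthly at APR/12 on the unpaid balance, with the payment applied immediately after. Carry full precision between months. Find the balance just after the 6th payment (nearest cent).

€631.43

Monthly rate r = 8.3%/12 = 0.691667% = 0.00691667.
Each month: B ← B·(1+r) − €20.00.
Month 1: interest €5.00; balance after payment €708.00.
Month 2: interest €4.90; balance after payment €692.90.
Month 3: interest €4.79; balance after payment €677.69.
Month 4: interest €4.69; balance after payment €662.38.
Month 5: interest €4.58; balance after payment €646.96.
Month 6: interest €4.47; balance after payment €631.43.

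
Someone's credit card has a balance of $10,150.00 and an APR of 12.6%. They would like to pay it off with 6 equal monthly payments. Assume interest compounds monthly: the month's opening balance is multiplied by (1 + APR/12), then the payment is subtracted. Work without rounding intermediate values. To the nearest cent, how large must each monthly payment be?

$1,754.38

Monthly rate r = 12.6%/12 = 1.05% = 0.0105.
Level-payment amortization: P = B₀·r / (1 − (1+r)^(−n)) = 10150.00·0.0105 / (1 − 1.0105^(−6)).
Denominator 1 − (1+r)^(−6) = 0.060748077.
P = 106.575 / 0.060748077 ≈ 1754.38.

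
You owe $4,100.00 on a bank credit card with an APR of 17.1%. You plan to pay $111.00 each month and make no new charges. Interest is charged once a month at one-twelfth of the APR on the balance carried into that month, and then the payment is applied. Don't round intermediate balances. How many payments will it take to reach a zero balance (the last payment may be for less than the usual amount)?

Monthly rate r = 17.1%/12 = 1.425% = 0.01425.
Recurrence: B ← B·(1+r) − $111.00.
Month 1: interest $58.43; balance after payment $4,047.43.
Month 2: interest $57.68; balance after payment $3,994.10.
Closed form: n = −ln(1 − rB₀/P)/ln(1+r) = −ln(0.47365)/ln(1.01425) ≈ 52.814, so the balance reaches zero during payment 53.

53 months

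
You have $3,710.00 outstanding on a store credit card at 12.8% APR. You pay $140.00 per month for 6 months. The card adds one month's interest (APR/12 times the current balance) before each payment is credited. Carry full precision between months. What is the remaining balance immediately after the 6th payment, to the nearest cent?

Monthly rate r = 12.8%/12 = 1.06667% = 0.0106667.
Each month: B ← B·(1+r) − $140.00.
Month 1: interest $39.57; balance after payment $3,609.57.
Month 2: interest $38.50; balance after payment $3,508.08.
Month 3: interest $37.42; balance after payment $3,405.49.
Month 4: interest $36.33; balance after payment $3,301.82.
Month 5: interest $35.22; balance after payment $3,197.04.
Month 6: interest $34.10; balance after payment $3,091.14.

$3,091.14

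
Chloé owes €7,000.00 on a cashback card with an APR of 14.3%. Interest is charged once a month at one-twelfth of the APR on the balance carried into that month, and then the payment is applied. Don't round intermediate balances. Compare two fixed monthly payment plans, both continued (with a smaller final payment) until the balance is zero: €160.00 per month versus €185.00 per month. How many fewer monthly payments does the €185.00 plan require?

12 fewer payments

Monthly rate r = 14.3%/12 = 1.19167% = 0.0119167.
At €160.00/mo: n = ⌈−ln(1 − rB₀/P)/ln(1+r)⌉ = 63 payments (last €31.60); total interest = total paid − €7,000.00 = €2,951.60.
At €185.00/mo: 51 payments (last €112.16); total interest €2,362.16.
Payments saved = 63 − 51 = 12.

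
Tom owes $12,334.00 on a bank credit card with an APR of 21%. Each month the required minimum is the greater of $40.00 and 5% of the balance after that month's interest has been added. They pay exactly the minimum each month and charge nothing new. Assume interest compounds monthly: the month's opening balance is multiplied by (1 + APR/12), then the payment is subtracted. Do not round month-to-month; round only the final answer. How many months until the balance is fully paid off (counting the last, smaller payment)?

106 months

Monthly rate r = 21%/12 = 1.75% = 0.0175.
While 5% of the post-interest balance exceeds $40.00, each month B ← (B·(1+r))·(1 − 0.05), i.e. B shrinks by the factor (1+r)·0.95 = 0.96663.
This holds for months 1–82. Entering month 83 the balance is $762.54; 5% of the post-interest balance is now below $40.00, so the flat $40.00 minimum applies from here.
From month 83 a fixed $40.00 at rate r clears $762.54 in 24 more payments. Total: 82 + 24 = 106 months.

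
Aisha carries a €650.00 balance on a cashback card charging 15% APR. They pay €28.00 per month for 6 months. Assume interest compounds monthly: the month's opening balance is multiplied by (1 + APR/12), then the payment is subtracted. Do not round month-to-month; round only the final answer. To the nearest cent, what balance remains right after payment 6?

Monthly rate r = 15%/12 = 1.25% = 0.0125.
Each month: B ← B·(1+r) − €28.00.
Month 1: interest €8.12; balance after payment €630.12.
Month 2: interest €7.88; balance after payment €610.00.
Month 3: interest €7.63; balance after payment €589.63.
Month 4: interest €7.37; balance after payment €569.00.
Month 5: interest €7.11; balance after payment €548.11.
Month 6: interest €6.85; balance after payment €526.96.

€526.96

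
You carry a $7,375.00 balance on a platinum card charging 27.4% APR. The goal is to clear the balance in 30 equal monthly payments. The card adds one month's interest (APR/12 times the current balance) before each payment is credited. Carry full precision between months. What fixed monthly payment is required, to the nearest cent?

$342.26

Monthly rate r = 27.4%/12 = 2.28333% = 0.0228333.
Level-payment amortization: P = B₀·r / (1 − (1+r)^(−n)) = 7375.00·0.0228333 / (1 − 1.02283^(−30)).
Denominator 1 − (1+r)^(−30) = 0.492011579.
P = 168.396 / 0.492011579 ≈ 342.26.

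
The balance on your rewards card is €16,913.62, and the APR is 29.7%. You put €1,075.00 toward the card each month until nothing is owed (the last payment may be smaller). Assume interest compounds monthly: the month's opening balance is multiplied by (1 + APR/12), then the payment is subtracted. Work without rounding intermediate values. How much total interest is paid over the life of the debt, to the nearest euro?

Monthly rate r = 29.7%/12 = 2.475% = 0.02475.
Payoff takes n = ⌈−ln(1 − rB₀/P)/ln(1+r)⌉ = ⌈20.178⌉ = 21 payments; the last is €193.21.
Total paid = 20·€1,075.00 + €193.21 = €21,693.21.
Total interest = total paid − principal = €21,693.21 − €16,913.62 = €4,779.59.

€4,780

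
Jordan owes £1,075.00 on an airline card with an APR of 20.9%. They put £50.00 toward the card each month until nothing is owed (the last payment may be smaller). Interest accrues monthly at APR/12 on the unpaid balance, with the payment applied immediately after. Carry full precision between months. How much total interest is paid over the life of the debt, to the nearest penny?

Monthly rate r = 20.9%/12 = 1.74167% = 0.0174167.
Payoff takes n = ⌈−ln(1 − rB₀/P)/ln(1+r)⌉ = ⌈27.170⌉ = 28 payments; the last is £8.56.
Total paid = 27·£50.00 + £8.56 = £1,358.56.
Total interest = total paid − principal = £1,358.56 − £1,075.00 = £283.56.

£283.56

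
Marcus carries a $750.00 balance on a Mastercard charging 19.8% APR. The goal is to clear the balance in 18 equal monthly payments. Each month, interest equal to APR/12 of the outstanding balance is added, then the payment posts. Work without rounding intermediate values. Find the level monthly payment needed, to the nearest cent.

Monthly rate r = 19.8%/12 = 1.65% = 0.0165.
Level-payment amortization: P = B₀·r / (1 − (1+r)^(−n)) = 750.00·0.0165 / (1 − 1.0165^(−18)).
Denominator 1 − (1+r)^(−18) = 0.255152942.
P = 12.375 / 0.255152942 ≈ 48.50.

$48.50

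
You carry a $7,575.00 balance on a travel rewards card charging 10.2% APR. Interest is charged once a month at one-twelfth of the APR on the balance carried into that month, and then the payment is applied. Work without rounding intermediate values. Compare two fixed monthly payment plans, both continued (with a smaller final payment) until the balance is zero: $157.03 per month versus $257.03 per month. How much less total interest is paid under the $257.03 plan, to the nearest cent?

Monthly rate r = 10.2%/12 = 0.85% = 0.0085.
At $157.03/mo: n = ⌈−ln(1 − rB₀/P)/ln(1+r)⌉ = 63 payments (last $54.25); total interest = total paid − $7,575.00 = $2,215.11.
At $257.03/mo: 35 payments (last $17.62); total interest $1,181.64.
Interest saved = $2,215.11 − $1,181.64 = $1,033.47.

$1,033.47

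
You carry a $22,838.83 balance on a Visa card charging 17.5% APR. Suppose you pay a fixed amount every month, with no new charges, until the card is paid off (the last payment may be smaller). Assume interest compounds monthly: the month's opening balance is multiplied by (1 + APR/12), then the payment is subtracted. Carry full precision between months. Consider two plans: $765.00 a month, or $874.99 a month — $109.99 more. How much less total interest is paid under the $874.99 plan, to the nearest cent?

$1,249.67

Monthly rate r = 17.5%/12 = 1.45833% = 0.0145833.
At $765.00/mo: n = ⌈−ln(1 − rB₀/P)/ln(1+r)⌉ = 40 payments (last $369.19); total interest = total paid − $22,838.83 = $7,365.36.
At $874.99/mo: 34 payments (last $79.85); total interest $6,115.69.
Interest saved = $7,365.36 − $6,115.69 = $1,249.67.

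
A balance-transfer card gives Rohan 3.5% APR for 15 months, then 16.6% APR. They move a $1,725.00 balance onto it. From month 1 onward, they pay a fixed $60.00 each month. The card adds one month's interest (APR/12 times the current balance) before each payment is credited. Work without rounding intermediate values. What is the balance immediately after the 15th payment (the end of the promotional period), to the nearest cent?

$883.42

Promo months 1–15 at r₀ = 3.5%/12 = 0.00291667; months 16+ at r₁ = 16.6%/12 = 0.0138333.
After month 15: iterate B ← B·(1+r₀) − $60.00 for 15 months → $883.42.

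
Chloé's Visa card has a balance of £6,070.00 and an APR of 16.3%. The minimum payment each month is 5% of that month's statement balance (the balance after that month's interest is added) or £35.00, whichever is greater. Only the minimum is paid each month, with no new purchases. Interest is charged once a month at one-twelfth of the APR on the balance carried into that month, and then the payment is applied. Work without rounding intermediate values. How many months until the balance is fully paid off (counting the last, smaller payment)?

Monthly rate r = 16.3%/12 = 1.35833% = 0.0135833.
While 5% of the post-interest balance exceeds £35.00, each month B ← (B·(1+r))·(1 − 0.05), i.e. B shrinks by the factor (1+r)·0.95 = 0.9629.
This holds for months 1–58. Entering month 59 the balance is £677.65; 5% of the post-interest balance is now below £35.00, so the flat £35.00 minimum applies from here.
From month 59 a fixed £35.00 at rate r clears £677.65 in 23 more payments. Total: 58 + 23 = 81 months.

81 months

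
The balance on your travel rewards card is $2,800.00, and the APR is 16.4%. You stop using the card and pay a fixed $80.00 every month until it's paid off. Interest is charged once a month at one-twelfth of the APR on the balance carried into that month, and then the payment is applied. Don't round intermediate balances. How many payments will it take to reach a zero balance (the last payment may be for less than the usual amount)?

48 months

Monthly rate r = 16.4%/12 = 1.36667% = 0.0136667.
Recurrence: B ← B·(1+r) − $80.00.
Month 1: interest $38.27; balance after payment $2,758.27.
Month 2: interest $37.70; balance after payment $2,715.96.
Closed form: n = −ln(1 − rB₀/P)/ln(1+r) = −ln(0.52167)/ln(1.01367) ≈ 47.939, so the balance reaches zero during payment 48.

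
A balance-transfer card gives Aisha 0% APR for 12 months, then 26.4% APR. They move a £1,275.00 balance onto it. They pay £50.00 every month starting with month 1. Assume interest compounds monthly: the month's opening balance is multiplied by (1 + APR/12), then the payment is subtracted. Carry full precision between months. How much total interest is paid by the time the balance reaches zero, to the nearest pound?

Promo months 1–12 at r₀ = 0%/12 = 0; months 13+ at r₁ = 26.4%/12 = 0.022.
After month 12 (no interest yet): B = £1,275.00 − 12·£50.00 = £675.00.
Then at r₁ with £50.00/mo: n₂ = −ln(1 − r₁·B/P)/ln(1+r₁) ≈ 16.19 → 17 more payments.
Total paid = 28·£50.00 + £9.77 = £1,409.77; interest = £1,409.77 − £1,275.00 = £134.77.

£135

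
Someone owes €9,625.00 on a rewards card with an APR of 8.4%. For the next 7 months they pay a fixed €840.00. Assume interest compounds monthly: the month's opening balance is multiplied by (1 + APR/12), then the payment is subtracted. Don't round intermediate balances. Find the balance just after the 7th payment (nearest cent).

Monthly rate r = 8.4%/12 = 0.7% = 0.007.
Each month: B ← B·(1+r) − €840.00.
Month 1: interest €67.38; balance after payment €8,852.38.
Month 2: interest €61.97; balance after payment €8,074.34.
Month 3: interest €56.52; balance after payment €7,290.86.
Month 4: interest €51.04; balance after payment €6,501.90.
Month 5: interest €45.51; balance after payment €5,707.41.
Month 6: interest €39.95; balance after payment €4,907.36.
Month 7: interest €34.35; balance after payment €4,101.71.

€4,101.71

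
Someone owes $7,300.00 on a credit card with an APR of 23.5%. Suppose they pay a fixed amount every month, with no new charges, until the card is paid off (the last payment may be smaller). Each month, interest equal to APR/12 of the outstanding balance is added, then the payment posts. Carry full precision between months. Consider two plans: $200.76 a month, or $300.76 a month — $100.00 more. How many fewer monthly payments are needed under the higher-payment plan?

Monthly rate r = 23.5%/12 = 1.95833% = 0.0195833.
At $200.76/mo: n = ⌈−ln(1 − rB₀/P)/ln(1+r)⌉ = 65 payments (last $40.41); total interest = total paid − $7,300.00 = $5,589.05.
At $300.76/mo: 34 payments (last $77.63); total interest $2,702.71.
Payments saved = 65 − 34 = 31.

31 fewer payments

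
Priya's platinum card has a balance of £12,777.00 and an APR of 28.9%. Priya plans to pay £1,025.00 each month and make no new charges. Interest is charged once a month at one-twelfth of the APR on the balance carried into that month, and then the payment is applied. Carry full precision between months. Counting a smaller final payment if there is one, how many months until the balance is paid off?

Monthly rate r = 28.9%/12 = 2.40833% = 0.0240833.
Recurrence: B ← B·(1+r) − £1,025.00.
Month 1: interest £307.71; balance after payment £12,059.71.
Month 2: interest £290.44; balance after payment £11,325.15.
Closed form: n = −ln(1 − rB₀/P)/ln(1+r) = −ln(0.69979)/ln(1.02408) ≈ 15.000, so the balance reaches zero during payment 16.

16 payments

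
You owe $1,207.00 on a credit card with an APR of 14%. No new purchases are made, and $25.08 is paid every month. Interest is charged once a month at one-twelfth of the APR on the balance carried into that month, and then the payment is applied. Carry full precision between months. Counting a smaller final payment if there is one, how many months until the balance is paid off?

72 payments

Monthly rate r = 14%/12 = 1.16667% = 0.0116667.
Recurrence: B ← B·(1+r) − $25.08.
Month 1: interest $14.08; balance after payment $1,196.00.
Month 2: interest $13.95; balance after payment $1,184.88.
Closed form: n = −ln(1 − rB₀/P)/ln(1+r) = −ln(0.43853)/ln(1.01167) ≈ 71.068, so the balance reaches zero during payment 72.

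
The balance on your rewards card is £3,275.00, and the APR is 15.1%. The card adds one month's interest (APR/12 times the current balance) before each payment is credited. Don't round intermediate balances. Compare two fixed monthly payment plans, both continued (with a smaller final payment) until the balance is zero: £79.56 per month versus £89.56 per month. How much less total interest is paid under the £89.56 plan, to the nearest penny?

£227.99

Monthly rate r = 15.1%/12 = 1.25833% = 0.0125833.
At £79.56/mo: n = ⌈−ln(1 − rB₀/P)/ln(1+r)⌉ = 59 payments (last £28.67); total interest = total paid − £3,275.00 = £1,368.15.
At £89.56/mo: 50 payments (last £26.72); total interest £1,140.16.
Interest saved = £1,368.15 − £1,140.16 = £227.99.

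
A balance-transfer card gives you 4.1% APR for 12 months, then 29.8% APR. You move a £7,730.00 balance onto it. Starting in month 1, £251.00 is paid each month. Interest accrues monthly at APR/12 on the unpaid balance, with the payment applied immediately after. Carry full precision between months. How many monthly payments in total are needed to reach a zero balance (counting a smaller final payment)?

Promo months 1–12 at r₀ = 4.1%/12 = 0.00341667; months 13+ at r₁ = 29.8%/12 = 0.0248333.
After month 12: iterate B ← B·(1+r₀) − £251.00 for 12 months → £4,983.70.
Then at r₁ with £251.00/mo: n₂ = −ln(1 − r₁·B/P)/ln(1+r₁) ≈ 27.70 → 28 more payments.

40 months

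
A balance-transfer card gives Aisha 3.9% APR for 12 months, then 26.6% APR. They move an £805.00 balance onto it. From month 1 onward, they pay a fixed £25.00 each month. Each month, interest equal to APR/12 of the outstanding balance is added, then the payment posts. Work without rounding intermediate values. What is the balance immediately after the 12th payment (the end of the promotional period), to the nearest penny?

Promo months 1–12 at r₀ = 3.9%/12 = 0.00325; months 13+ at r₁ = 26.6%/12 = 0.0221667.
After month 12: iterate B ← B·(1+r₀) − £25.00 for 12 months → £531.54.

£531.54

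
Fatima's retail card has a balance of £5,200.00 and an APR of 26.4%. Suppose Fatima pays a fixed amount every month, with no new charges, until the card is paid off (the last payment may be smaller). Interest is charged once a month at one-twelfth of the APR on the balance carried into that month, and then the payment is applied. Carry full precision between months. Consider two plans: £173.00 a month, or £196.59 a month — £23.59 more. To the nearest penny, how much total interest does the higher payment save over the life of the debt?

Monthly rate r = 26.4%/12 = 2.2% = 0.022.
At £173.00/mo: n = ⌈−ln(1 − rB₀/P)/ln(1+r)⌉ = 50 payments (last £129.49); total interest = total paid − £5,200.00 = £3,406.49.
At £196.59/mo: 41 payments (last £14.85); total interest £2,678.45.
Interest saved = £3,406.49 − £2,678.45 = £728.04.

£728.04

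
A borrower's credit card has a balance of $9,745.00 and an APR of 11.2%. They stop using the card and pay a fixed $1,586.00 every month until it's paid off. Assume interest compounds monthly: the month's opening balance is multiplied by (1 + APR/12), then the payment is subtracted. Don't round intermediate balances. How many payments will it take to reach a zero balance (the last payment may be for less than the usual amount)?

7 months

Monthly rate r = 11.2%/12 = 0.933333% = 0.00933333.
Recurrence: B ← B·(1+r) − $1,586.00.
Month 1: interest $90.95; balance after payment $8,249.95.
Month 2: interest $77.00; balance after payment $6,740.95.
Closed form: n = −ln(1 − rB₀/P)/ln(1+r) = −ln(0.94265)/ln(1.00933) ≈ 6.357, so the balance reaches zero during payment 7.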